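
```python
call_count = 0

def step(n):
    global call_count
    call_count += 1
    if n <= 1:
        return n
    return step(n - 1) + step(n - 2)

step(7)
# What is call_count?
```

Calls(n) = 1 + Calls(n-1) + Calls(n-2); Calls(0)=Calls(1)=1. For n=7 this gives 41.

Answer: 41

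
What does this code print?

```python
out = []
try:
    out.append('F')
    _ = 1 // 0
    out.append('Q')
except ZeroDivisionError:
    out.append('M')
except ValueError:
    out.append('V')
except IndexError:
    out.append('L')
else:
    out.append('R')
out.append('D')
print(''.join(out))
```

Execution trace: 'F' (try body) → 'M' (except ZeroDivisionError) → 'D' (after the try/except). Output: FMD

Answer: FMD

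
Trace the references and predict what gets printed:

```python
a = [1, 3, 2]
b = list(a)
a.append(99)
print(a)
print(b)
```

Key concept: list() constructor creates copy.
Step by step:
`a = [1, 3, 2]` → a = [1, 3, 2]
`b = list(a)` → b = [1, 3, 2]
`a.append(99)` → a = [1, 3, 2, 99]
`print(a)` → prints [1, 3, 2, 99]
`print(b)` → prints [1, 3, 2]

Answer:
[1, 3, 2, 99]
[1, 3, 2]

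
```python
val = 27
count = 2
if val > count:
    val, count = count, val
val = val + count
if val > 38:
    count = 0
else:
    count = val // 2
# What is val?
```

Trace:
`val = 27` → val = 27
`count = 2` → count = 2
`if val > count: ...` → val > count is True → val = 2; count = 27
`val = val + count` → val = 29
`if val > 38: ...` → val > 38 is False, take else branch → count = 14
So val = 29

Answer: 29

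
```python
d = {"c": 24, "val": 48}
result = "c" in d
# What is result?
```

Trace:
`d = {"c": 24, "val": 48}` → d = {'c': 24, 'val': 48}
`result = "c" in d` → result = True
So result = True

Answer: True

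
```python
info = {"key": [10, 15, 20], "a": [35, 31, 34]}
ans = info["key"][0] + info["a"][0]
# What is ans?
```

Trace:
`info = {"key": [10, 15, 20], "a": [35, 31, 34]}` → info = {'key': [10, 15, 20], 'a': [35, 31, 34]}
`ans = info["key"][0] + info["a"][0]` → ans = 45
So ans = 45

Answer: 45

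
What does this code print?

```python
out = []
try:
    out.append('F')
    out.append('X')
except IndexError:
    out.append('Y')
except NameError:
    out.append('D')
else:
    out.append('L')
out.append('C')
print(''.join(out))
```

Execution trace: 'F' (try body) → 'X' (try body, no exception) → 'L' (else) → 'C' (after the try/except). Output: FXLC

Answer: FXLC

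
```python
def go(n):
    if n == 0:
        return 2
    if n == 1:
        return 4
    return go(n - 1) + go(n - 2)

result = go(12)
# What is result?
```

Build up from base cases: go(0)=2, go(1)=4, go(2)=6, go(3)=10, go(4)=16, go(5)=26, go(6)=42, ..., go(12)=754

Answer: 754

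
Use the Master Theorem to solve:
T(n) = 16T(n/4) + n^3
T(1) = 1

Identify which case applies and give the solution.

a=16, b=4, f(n)=n^3. log_4(16) = 2. Since c=3 > 2 and the regularity condition holds (16(n/4)^3 = (16/4^3)n^3 with 16/4^3 < 1), Case 3 applies: T(n) = Θ(f(n)) = O(n^3).

Answer: O(n^3) - Case 3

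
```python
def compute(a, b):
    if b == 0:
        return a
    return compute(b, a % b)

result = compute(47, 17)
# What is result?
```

compute(47, 17) -> compute(17, 13) -> compute(13, 4) -> compute(4, 1) -> compute(1, 0) -> 1

Answer: 1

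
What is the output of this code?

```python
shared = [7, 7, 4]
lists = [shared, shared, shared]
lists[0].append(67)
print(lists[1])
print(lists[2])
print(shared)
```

Key concept: list of same reference.
Step by step:
`shared = [7, 7, 4]` → shared = [7, 7, 4]
`lists = [shared, shared, shared]` → lists = [[7, 7, 4], [7, 7, 4], [7, 7, 4]]
`lists[0].append(67)` → shared = [7, 7, 4, 67]; lists = [[7, 7, 4, 67], [7, 7, 4, 67], [7, 7, 4, 67]]
`print(lists[1])` → prints [7, 7, 4, 67]
`print(lists[2])` → prints [7, 7, 4, 67]
`print(shared)` → prints [7, 7, 4, 67]

Answer:
[7, 7, 4, 67]
[7, 7, 4, 67]
[7, 7, 4, 67]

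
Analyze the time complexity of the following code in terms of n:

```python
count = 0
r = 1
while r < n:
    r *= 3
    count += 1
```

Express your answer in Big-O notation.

Each loop level contributes: log n. Multiplying the contributions gives O(log n).

Answer: O(log n)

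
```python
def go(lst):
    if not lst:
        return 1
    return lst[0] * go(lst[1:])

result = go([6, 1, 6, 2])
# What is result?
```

Product over [6, 1, 6, 2] = 6 * 1 * 6 * 2 = 72

Answer: 72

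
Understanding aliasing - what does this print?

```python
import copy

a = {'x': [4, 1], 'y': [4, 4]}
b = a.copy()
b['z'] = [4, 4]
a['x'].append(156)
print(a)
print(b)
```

Key concept: shallow copy of dict with mutable values.
Step by step:
`a = {'x': [4, 1], 'y': [4, 4]}` → a = {'x': [4, 1], 'y': [4, 4]}
`b = a.copy()` → b = {'x': [4, 1], 'y': [4, 4]}
`b['z'] = [4, 4]` → b = {'x': [4, 1], 'y': [4, 4], 'z': [4, 4]}
`a['x'].append(156)` → a = {'x': [4, 1, 156], 'y': [4, 4]}; b = {'x': [4, 1, 156], 'y': [4, 4], 'z': [4, 4]}
`print(a)` → prints {'x': [4, 1, 156], 'y': [4, 4]}
`print(b)` → prints {'x': [4, 1, 156], 'y': [4, 4], 'z': [4, 4]}

Answer:
{'x': [4, 1, 156], 'y': [4, 4]}
{'x': [4, 1, 156], 'y': [4, 4], 'z': [4, 4]}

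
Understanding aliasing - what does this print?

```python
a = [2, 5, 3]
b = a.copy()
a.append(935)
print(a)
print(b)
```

Key concept: list.copy() creates independent copy.
Step by step:
`a = [2, 5, 3]` → a = [2, 5, 3]
`b = a.copy()` → b = [2, 5, 3]
`a.append(935)` → a = [2, 5, 3, 935]
`print(a)` → prints [2, 5, 3, 935]
`print(b)` → prints [2, 5, 3]

Answer:
[2, 5, 3, 935]
[2, 5, 3]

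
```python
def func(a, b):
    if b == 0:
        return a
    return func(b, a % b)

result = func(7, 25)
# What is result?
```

func(7, 25) -> func(25, 7) -> func(7, 4) -> func(4, 3) -> func(3, 1) -> func(1, 0) -> 1

Answer: 1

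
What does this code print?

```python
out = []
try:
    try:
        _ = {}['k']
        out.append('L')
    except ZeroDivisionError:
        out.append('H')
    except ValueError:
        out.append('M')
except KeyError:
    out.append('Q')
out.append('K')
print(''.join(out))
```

Execution trace: 'Q' (outer except KeyError) → 'K' (after the try/except). Output: QK

Answer: QK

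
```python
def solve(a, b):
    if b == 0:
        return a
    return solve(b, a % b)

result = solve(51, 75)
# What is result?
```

solve(51, 75) -> solve(75, 51) -> solve(51, 24) -> solve(24, 3) -> solve(3, 0) -> 3

Answer: 3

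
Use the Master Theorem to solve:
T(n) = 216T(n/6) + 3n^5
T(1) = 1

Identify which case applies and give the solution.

a=216, b=6, f(n)=3n^5. log_6(216) = 3. Since c=5 > 3 and the regularity condition holds (216(n/6)^5 = (216/6^5)n^5 with 216/6^5 < 1), Case 3 applies: T(n) = Θ(f(n)) = O(n^5).

Answer: O(n^5) - Case 3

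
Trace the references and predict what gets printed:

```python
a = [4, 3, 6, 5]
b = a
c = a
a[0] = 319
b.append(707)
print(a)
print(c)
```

Key concept: multiple aliases.
Step by step:
`a = [4, 3, 6, 5]` → a = [4, 3, 6, 5]
`b = a` → b = [4, 3, 6, 5] (same object as a)
`c = a` → c = [4, 3, 6, 5] (same object as a, b)
`a[0] = 319` → a = [319, 3, 6, 5] (same object as b, c); b = [319, 3, 6, 5] (same object as a, c); c = [319, 3, 6, 5] (same object as a, b)
`b.append(707)` → a = [319, 3, 6, 5, 707] (same object as b, c); b = [319, 3, 6, 5, 707] (same object as a, c); c = [319, 3, 6, 5, 707] (same object as a, b)
`print(a)` → prints [319, 3, 6, 5, 707]
`print(c)` → prints [319, 3, 6, 5, 707]

Answer:
[319, 3, 6, 5, 707]
[319, 3, 6, 5, 707]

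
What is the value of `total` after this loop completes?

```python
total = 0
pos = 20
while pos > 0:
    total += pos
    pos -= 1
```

Sum 20 down to 1
`total` takes the values: 0 → 20 → 39 → 57 → 74 → 90 → 105 → 119 → 132 → 144 → 155 → 165 → 174 → 182 → 189 → 195 → 200 → 204 → 207 → 209 → 210

Answer: 210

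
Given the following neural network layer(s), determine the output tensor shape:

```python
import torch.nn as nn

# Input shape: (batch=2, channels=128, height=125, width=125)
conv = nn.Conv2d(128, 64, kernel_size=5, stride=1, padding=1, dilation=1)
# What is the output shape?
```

Input: (2, 128, 125, 125) -> Output: (2, 64, 123, 123)

Answer: (2, 64, 123, 123)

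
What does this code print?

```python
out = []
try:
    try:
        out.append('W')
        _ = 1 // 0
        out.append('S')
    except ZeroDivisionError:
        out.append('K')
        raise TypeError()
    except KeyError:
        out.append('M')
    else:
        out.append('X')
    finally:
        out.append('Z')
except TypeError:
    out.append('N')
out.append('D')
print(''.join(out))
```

Execution trace: 'W' (inner try body) → 'K' (inner except ZeroDivisionError) → 'Z' (inner finally) → 'N' (outer except TypeError) → 'D' (after the try/except). Output: WKZND

Answer: WKZND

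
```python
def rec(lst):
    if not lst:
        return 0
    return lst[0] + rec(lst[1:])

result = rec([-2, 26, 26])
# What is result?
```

(-2) + 26 + 26 + 0 = 50

Answer: 50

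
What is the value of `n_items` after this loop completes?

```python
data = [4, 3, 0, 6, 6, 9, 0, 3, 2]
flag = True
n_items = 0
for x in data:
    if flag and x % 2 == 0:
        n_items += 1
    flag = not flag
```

Count even values at even positions
`n_items` takes the values: 0 → 1 → 2 → 3 → 4 → 5

Answer: 5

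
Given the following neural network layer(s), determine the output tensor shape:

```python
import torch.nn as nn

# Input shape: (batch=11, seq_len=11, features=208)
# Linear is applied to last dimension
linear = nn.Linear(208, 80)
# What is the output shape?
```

Input: (11, 11, 208) -> Output: (11, 11, 80)

Answer: (11, 11, 80)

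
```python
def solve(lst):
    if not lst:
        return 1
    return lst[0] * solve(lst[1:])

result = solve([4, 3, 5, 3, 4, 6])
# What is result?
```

Product over [4, 3, 5, 3, 4, 6] = 4 * 3 * 5 * 3 * 4 * 6 = 4320

Answer: 4320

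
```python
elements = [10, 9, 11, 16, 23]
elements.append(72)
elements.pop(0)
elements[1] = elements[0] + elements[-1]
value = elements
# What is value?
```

Trace:
`elements = [10, 9, 11, 16, 23]` → elements = [10, 9, 11, 16, 23]
`elements.append(72)` → elements = [10, 9, 11, 16, 23, 72]
`elements.pop(0)` → elements = [9, 11, 16, 23, 72]
`elements[1] = elements[0] + elements[-1]` → elements = [9, 81, 16, 23, 72]
`value = elements` → value = [9, 81, 16, 23, 72]
So value = [9, 81, 16, 23, 72]

Answer: [9, 81, 16, 23, 72]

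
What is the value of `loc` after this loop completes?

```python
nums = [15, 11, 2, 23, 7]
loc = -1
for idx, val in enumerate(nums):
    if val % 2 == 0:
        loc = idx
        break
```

First even number index in [15, 11, 2, 23, 7]
`loc` takes the values: -1 → 2

Answer: 2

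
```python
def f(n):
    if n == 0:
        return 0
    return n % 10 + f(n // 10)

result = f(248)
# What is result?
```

Sum of digits of 248: 8 + 4 + 2 = 14

Answer: 14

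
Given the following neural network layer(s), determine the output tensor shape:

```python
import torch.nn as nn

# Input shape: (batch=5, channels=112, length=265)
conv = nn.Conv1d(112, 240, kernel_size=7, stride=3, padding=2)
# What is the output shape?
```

Input: (5, 112, 265) -> Output: (5, 240, 88)

Answer: (5, 240, 88)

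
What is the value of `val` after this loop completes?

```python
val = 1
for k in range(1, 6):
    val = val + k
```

Start at 1, add 1 through 5
`val` takes the values: 1 → 2 → 4 → 7 → 11 → 16

Answer: 16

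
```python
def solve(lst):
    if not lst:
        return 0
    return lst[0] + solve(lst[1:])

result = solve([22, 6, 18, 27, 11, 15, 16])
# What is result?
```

22 + 6 + 18 + 27 + 11 + 15 + 16 + 0 = 115

Answer: 115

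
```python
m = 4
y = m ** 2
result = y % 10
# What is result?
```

Trace:
`m = 4` → m = 4
`y = m ** 2` → y = 16
`result = y % 10` → result = 6
So result = 6

Answer: 6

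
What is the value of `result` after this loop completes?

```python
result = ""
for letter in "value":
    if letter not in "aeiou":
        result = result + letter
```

Remove vowels from 'value'
`result` takes the values: "" → "v" → "vl"

Answer: "vl"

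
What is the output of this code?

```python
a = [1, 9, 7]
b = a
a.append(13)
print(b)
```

Key concept: basic list aliasing.
Step by step:
`a = [1, 9, 7]` → a = [1, 9, 7]
`b = a` → b = [1, 9, 7] (same object as a)
`a.append(13)` → a = [1, 9, 7, 13] (same object as b); b = [1, 9, 7, 13] (same object as a)
`print(b)` → prints [1, 9, 7, 13]

Answer: [1, 9, 7, 13]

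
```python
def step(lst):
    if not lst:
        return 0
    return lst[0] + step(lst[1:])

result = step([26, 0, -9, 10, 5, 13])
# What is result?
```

26 + 0 + (-9) + 10 + 5 + 13 + 0 = 45

Answer: 45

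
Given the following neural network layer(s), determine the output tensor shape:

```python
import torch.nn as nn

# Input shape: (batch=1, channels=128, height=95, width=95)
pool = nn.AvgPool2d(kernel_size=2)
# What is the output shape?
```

Input: (1, 128, 95, 95) -> Output: (1, 128, 47, 47)

Answer: (1, 128, 47, 47)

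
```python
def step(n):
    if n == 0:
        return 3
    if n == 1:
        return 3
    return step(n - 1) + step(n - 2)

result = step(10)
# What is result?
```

Build up from base cases: step(0)=3, step(1)=3, step(2)=6, step(3)=9, step(4)=15, step(5)=24, step(6)=39, ..., step(10)=267

Answer: 267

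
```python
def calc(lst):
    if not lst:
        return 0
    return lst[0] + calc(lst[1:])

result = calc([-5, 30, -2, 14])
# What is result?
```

(-5) + 30 + (-2) + 14 + 0 = 37

Answer: 37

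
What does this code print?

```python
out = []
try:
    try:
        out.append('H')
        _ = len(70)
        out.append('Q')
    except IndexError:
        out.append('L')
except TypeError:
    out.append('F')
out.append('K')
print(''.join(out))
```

Execution trace: 'H' (try body) → 'F' (outer except TypeError) → 'K' (after the try/except). Output: HFK

Answer: HFK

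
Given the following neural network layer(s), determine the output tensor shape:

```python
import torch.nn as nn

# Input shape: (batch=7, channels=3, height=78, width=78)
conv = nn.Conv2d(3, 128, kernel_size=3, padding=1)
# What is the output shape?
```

Input: (7, 3, 78, 78) -> Output: (7, 128, 78, 78)

Answer: (7, 128, 78, 78)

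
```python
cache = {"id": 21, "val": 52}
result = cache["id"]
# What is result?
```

Trace:
`cache = {"id": 21, "val": 52}` → cache = {'id': 21, 'val': 52}
`result = cache["id"]` → result = 21
So result = 21

Answer: 21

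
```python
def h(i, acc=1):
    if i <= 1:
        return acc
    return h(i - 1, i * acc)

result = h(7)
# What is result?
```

Accumulator trace (n, acc): (7, 1) -> (6, 7) -> (5, 42) -> (4, 210) -> (3, 840) -> (2, 2520) -> (1, 5040) -> return 5040

Answer: 5040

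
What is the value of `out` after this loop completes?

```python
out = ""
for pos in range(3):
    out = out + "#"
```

Repeat '#' 3 times
`out` takes the values: "" → "#" → "##" → "###"

Answer: "###"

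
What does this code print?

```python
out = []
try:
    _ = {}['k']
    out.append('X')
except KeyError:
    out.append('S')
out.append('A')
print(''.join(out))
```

Execution trace: 'S' (except KeyError) → 'A' (after the try/except). Output: SA

Answer: SA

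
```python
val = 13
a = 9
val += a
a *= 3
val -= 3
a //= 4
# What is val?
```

Trace:
`val = 13` → val = 13
`a = 9` → a = 9
`val += a` → val = 22
`a *= 3` → a = 27
`val -= 3` → val = 19
`a //= 4` → a = 6
So val = 19

Answer: 19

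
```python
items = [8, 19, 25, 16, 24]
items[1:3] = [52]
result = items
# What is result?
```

Trace:
`items = [8, 19, 25, 16, 24]` → items = [8, 19, 25, 16, 24]
`items[1:3] = [52]` → items = [8, 52, 16, 24]
`result = items` → result = [8, 52, 16, 24]
So result = [8, 52, 16, 24]

Answer: [8, 52, 16, 24]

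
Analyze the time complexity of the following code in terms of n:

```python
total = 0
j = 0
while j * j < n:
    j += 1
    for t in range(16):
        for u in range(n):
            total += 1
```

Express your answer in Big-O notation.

Each loop level contributes: √n × 1 × n. Multiplying the contributions gives O(n√n).

Answer: O(n√n)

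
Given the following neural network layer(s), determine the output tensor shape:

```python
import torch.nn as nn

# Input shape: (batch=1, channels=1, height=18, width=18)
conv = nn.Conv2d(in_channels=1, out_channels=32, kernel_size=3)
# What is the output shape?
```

Input: (1, 1, 18, 18) -> Output: (1, 32, 16, 16)

Answer: (1, 32, 16, 16)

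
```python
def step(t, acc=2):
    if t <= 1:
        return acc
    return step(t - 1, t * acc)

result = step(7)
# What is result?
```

Accumulator trace (n, acc): (7, 2) -> (6, 14) -> (5, 84) -> (4, 420) -> (3, 1680) -> (2, 5040) -> (1, 10080) -> return 10080

Answer: 10080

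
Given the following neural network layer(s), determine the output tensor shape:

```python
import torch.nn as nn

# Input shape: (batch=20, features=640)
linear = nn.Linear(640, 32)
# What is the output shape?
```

Input: (20, 640) -> Output: (20, 32)

Answer: (20, 32)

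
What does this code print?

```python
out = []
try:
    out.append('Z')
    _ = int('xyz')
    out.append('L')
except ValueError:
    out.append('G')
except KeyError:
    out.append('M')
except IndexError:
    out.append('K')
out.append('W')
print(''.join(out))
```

Execution trace: 'Z' (try body) → 'G' (except ValueError) → 'W' (after the try/except). Output: ZGW

Answer: ZGW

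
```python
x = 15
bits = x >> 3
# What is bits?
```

Trace:
`x = 15` → x = 15
`bits = x >> 3` → bits = 1
So bits = 1

Answer: 1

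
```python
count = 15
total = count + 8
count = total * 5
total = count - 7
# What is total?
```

Trace:
`count = 15` → count = 15
`total = count + 8` → total = 23
`count = total * 5` → count = 115
`total = count - 7` → total = 108
So total = 108

Answer: 108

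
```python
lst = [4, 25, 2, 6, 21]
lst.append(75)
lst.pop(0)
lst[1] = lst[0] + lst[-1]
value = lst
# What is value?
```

Trace:
`lst = [4, 25, 2, 6, 21]` → lst = [4, 25, 2, 6, 21]
`lst.append(75)` → lst = [4, 25, 2, 6, 21, 75]
`lst.pop(0)` → lst = [25, 2, 6, 21, 75]
`lst[1] = lst[0] + lst[-1]` → lst = [25, 100, 6, 21, 75]
`value = lst` → value = [25, 100, 6, 21, 75]
So value = [25, 100, 6, 21, 75]

Answer: [25, 100, 6, 21, 75]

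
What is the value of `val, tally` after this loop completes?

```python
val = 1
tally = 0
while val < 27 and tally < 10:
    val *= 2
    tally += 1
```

Double until >= 27 or 10 iterations
`val, tally` takes the values: (1, 0) → (2, 0) → (2, 1) → (4, 1) → (4, 2) → (8, 2) → (8, 3) → (16, 3) → (16, 4) → (32, 4) → (32, 5)

Answer: 32, 5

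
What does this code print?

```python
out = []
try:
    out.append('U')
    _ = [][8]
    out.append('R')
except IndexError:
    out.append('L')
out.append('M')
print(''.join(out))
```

Execution trace: 'U' (try body) → 'L' (except IndexError) → 'M' (after the try/except). Output: ULM

Answer: ULM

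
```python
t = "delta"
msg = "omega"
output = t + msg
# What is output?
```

Trace:
`t = "delta"` → t = 'delta'
`msg = "omega"` → msg = 'omega'
`output = t + msg` → output = 'deltaomega'
So output = 'deltaomega'

Answer: 'deltaomega'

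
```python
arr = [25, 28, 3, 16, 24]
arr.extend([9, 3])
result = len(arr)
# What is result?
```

Trace:
`arr = [25, 28, 3, 16, 24]` → arr = [25, 28, 3, 16, 24]
`arr.extend([9, 3])` → arr = [25, 28, 3, 16, 24, 9, 3]
`result = len(arr)` → result = 7
So result = 7

Answer: 7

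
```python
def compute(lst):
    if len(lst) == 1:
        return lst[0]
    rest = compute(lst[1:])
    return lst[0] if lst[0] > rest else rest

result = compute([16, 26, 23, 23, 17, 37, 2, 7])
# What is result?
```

Recursive max over [16, 26, 23, 23, 17, 37, 2, 7] = 37

Answer: 37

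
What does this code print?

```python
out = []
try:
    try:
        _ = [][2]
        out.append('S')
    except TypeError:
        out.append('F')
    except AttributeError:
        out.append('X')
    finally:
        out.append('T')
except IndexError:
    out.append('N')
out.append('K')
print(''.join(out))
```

Execution trace: 'T' (inner finally) → 'N' (outer except IndexError) → 'K' (after the try/except). Output: TNK

Answer: TNK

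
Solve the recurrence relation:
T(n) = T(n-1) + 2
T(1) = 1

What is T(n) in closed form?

Unrolling: T(n) = T(1) + 2·(n-1) = 1 + 2(n-1) = 2n - 1.

Answer: T(n) = 2n - 1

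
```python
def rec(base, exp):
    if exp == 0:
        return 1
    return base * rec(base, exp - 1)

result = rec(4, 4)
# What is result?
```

rec(4, 4) = 4 * 4 * 4 * 4 = 256

Answer: 256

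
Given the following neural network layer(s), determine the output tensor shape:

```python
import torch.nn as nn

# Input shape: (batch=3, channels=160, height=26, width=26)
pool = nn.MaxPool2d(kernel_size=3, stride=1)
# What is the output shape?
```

Input: (3, 160, 26, 26) -> Output: (3, 160, 24, 24)

Answer: (3, 160, 24, 24)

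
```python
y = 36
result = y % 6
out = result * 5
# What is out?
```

Trace:
`y = 36` → y = 36
`result = y % 6` → result = 0
`out = result * 5` → out = 0
So out = 0

Answer: 0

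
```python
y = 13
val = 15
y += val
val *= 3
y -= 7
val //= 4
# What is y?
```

Trace:
`y = 13` → y = 13
`val = 15` → val = 15
`y += val` → y = 28
`val *= 3` → val = 45
`y -= 7` → y = 21
`val //= 4` → val = 11
So y = 21

Answer: 21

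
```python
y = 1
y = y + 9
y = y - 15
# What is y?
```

Trace:
`y = 1` → y = 1
`y = y + 9` → y = 10
`y = y - 15` → y = -5
So y = -5

Answer: -5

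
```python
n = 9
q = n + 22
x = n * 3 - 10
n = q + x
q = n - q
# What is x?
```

Trace:
`n = 9` → n = 9
`q = n + 22` → q = 31
`x = n * 3 - 10` → x = 17
`n = q + x` → n = 48
`q = n - q` → q = 17
So x = 17

Answer: 17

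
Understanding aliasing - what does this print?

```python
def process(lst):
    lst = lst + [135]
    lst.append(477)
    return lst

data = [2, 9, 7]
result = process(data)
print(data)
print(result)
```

Key concept: rebinding parameter vs mutation.
Step by step:
`data = [2, 9, 7]` → data = [2, 9, 7]
`result = process(data)` → result = [2, 9, 7, 135, 477]
`print(data)` → prints [2, 9, 7]
`print(result)` → prints [2, 9, 7, 135, 477]

Answer:
[2, 9, 7]
[2, 9, 7, 135, 477]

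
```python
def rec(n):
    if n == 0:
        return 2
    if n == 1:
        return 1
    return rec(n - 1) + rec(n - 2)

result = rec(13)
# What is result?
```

Build up from base cases: rec(0)=2, rec(1)=1, rec(2)=3, rec(3)=4, rec(4)=7, rec(5)=11, rec(6)=18, ..., rec(13)=521

Answer: 521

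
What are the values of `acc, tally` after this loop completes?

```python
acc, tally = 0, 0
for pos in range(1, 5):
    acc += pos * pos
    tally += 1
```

Sum of squares and count
`acc, tally` takes the values: (0, 0) → (1, 0) → (1, 1) → (5, 1) → (5, 2) → (14, 2) → (14, 3) → (30, 3) → (30, 4)

Answer: 30, 4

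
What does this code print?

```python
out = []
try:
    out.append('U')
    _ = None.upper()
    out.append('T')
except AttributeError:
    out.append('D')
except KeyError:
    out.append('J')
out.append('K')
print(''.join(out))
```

Execution trace: 'U' (try body) → 'D' (except AttributeError) → 'K' (after the try/except). Output: UDK

Answer: UDK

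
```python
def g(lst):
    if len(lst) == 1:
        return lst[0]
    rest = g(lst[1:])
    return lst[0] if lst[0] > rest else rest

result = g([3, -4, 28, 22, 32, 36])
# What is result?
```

Recursive max over [3, -4, 28, 22, 32, 36] = 36

Answer: 36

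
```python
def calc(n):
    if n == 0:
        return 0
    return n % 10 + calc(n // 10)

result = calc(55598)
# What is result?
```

Sum of digits of 55598: 8 + 9 + 5 + 5 + 5 = 32

Answer: 32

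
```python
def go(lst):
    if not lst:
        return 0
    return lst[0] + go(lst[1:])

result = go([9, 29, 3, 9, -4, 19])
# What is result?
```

9 + 29 + 3 + 9 + (-4) + 19 + 0 = 65

Answer: 65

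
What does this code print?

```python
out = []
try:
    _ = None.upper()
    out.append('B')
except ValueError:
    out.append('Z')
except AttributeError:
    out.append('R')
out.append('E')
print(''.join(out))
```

Execution trace: 'R' (except AttributeError) → 'E' (after the try/except). Output: RE

Answer: RE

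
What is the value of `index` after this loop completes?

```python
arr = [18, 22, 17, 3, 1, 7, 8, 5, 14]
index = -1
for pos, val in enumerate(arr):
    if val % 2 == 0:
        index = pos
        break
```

First even number index in [18, 22, 17, 3, 1, 7, 8, 5, 14]
`index` takes the values: -1 → 0

Answer: 0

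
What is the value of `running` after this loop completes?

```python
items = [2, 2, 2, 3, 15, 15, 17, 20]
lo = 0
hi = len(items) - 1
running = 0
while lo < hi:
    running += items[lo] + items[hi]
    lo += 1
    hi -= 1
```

Sum of pairs from ends
`running` takes the values: 0 → 22 → 41 → 58 → 76

Answer: 76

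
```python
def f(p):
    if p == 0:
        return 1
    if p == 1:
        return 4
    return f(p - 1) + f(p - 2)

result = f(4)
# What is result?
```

Build up from base cases: f(0)=1, f(1)=4, f(2)=5, f(3)=9, f(4)=14

Answer: 14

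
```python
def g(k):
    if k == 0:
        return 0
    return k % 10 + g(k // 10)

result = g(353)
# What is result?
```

Sum of digits of 353: 3 + 5 + 3 = 11

Answer: 11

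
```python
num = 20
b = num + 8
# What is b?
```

Trace:
`num = 20` → num = 20
`b = num + 8` → b = 28
So b = 28

Answer: 28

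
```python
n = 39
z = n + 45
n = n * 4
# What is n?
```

Trace:
`n = 39` → n = 39
`z = n + 45` → z = 84
`n = n * 4` → n = 156
So n = 156

Answer: 156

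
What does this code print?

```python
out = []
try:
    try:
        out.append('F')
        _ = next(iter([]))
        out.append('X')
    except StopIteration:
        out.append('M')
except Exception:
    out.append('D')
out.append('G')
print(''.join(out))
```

Execution trace: 'F' (inner try body) → 'M' (inner except StopIteration) → 'G' (after the try/except). Output: FMG

Answer: FMG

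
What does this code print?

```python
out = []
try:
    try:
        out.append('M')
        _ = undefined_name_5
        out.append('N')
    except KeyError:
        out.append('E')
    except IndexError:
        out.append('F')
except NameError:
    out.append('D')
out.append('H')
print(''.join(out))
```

Execution trace: 'M' (inner try body) → 'D' (outer except NameError) → 'H' (after the try/except). Output: MDH

Answer: MDH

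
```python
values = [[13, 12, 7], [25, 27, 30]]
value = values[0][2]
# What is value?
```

Trace:
`values = [[13, 12, 7], [25, 27, 30]]` → values = [[13, 12, 7], [25, 27, 30]]
`value = values[0][2]` → value = 7
So value = 7

Answer: 7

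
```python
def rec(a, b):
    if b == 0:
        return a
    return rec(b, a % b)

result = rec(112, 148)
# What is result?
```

rec(112, 148) -> rec(148, 112) -> rec(112, 36) -> rec(36, 4) -> rec(4, 0) -> 4

Answer: 4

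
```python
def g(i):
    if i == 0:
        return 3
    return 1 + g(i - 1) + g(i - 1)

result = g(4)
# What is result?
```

g(i) = 1 + 2·g(i-1), g(0)=3. Closed form: (3+1)·2^4 - 1 = 63.

Answer: 63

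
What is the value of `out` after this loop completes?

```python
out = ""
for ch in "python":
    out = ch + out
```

Reverse 'python'
`out` takes the values: "" → "p" → "yp" → "typ" → "htyp" → "ohtyp" → "nohtyp"

Answer: "nohtyp"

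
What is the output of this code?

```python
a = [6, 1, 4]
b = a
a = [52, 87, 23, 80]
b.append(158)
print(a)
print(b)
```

Key concept: rebinding vs mutation: a is rebound to a new list, b still points at the original.
Step by step:
`a = [6, 1, 4]` → a = [6, 1, 4]
`b = a` → b = [6, 1, 4] (same object as a)
`a = [52, 87, 23, 80]` → a = [52, 87, 23, 80]
`b.append(158)` → b = [6, 1, 4, 158]
`print(a)` → prints [52, 87, 23, 80]
`print(b)` → prints [6, 1, 4, 158]

Answer:
[52, 87, 23, 80]
[6, 1, 4, 158]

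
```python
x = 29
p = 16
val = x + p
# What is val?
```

Trace:
`x = 29` → x = 29
`p = 16` → p = 16
`val = x + p` → val = 45
So val = 45

Answer: 45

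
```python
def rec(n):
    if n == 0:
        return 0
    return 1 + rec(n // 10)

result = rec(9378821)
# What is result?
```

Count of digits of 9378821: 7

Answer: 7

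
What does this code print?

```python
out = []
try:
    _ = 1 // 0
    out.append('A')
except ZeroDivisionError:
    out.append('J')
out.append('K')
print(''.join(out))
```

Execution trace: 'J' (except ZeroDivisionError) → 'K' (after the try/except). Output: JK

Answer: JK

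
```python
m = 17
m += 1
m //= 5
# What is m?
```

Trace:
`m = 17` → m = 17
`m += 1` → m = 18
`m //= 5` → m = 3
So m = 3

Answer: 3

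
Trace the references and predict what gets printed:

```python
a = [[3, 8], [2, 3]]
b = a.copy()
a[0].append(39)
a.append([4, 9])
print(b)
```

Key concept: shallow copy with nested lists.
Step by step:
`a = [[3, 8], [2, 3]]` → a = [[3, 8], [2, 3]]
`b = a.copy()` → b = [[3, 8], [2, 3]]
`a[0].append(39)` → a = [[3, 8, 39], [2, 3]]; b = [[3, 8, 39], [2, 3]]
`a.append([4, 9])` → a = [[3, 8, 39], [2, 3], [4, 9]]
`print(b)` → prints [[3, 8, 39], [2, 3]]

Answer: [[3, 8, 39], [2, 3]]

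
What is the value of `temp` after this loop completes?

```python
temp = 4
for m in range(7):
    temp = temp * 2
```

Multiply by 2, 7 times: 4 * 2^7 = 512
`temp` takes the values: 4 → 8 → 16 → 32 → 64 → 128 → 256 → 512

Answer: 512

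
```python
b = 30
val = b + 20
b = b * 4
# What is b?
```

Trace:
`b = 30` → b = 30
`val = b + 20` → val = 50
`b = b * 4` → b = 120
So b = 120

Answer: 120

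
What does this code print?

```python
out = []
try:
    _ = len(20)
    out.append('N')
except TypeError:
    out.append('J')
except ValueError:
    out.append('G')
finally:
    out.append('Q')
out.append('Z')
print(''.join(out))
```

Execution trace: 'J' (except TypeError) → 'Q' (finally) → 'Z' (after the try/except). Output: JQZ

Answer: JQZ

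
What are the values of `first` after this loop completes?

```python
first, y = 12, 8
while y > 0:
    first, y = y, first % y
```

GCD of 12 and 8
`first` takes the values: 12 → 8 → 4

Answer: 4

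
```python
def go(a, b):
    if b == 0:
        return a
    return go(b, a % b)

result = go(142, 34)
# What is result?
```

go(142, 34) -> go(34, 6) -> go(6, 4) -> go(4, 2) -> go(2, 0) -> 2

Answer: 2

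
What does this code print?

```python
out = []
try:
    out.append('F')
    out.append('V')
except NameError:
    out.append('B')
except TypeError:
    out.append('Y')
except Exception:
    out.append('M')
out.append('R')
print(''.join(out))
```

Execution trace: 'F' (try body) → 'V' (try body, no exception) → 'R' (after the try/except). Output: FVR

Answer: FVR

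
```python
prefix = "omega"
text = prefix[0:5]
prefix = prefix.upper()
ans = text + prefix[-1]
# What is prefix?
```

Trace:
`prefix = "omega"` → prefix = 'omega'
`text = prefix[0:5]` → text = 'omega'
`prefix = prefix.upper()` → prefix = 'OMEGA'
`ans = text + prefix[-1]` → ans = 'omegaA'
So prefix = 'OMEGA'

Answer: 'OMEGA'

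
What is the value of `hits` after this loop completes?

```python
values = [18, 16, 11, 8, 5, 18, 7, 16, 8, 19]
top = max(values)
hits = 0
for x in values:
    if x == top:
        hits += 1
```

Count of max value 19 in [18, 16, 11, 8, 5, 18, 7, 16, 8, 19]
`hits` takes the values: 0 → 1

Answer: 1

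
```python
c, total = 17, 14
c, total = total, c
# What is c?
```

Trace:
`c, total = 17, 14` → c = 17; total = 14
`c, total = total, c` → c = 14; total = 17
So c = 14

Answer: 14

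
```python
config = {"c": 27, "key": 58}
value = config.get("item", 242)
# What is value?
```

Trace:
`config = {"c": 27, "key": 58}` → config = {'c': 27, 'key': 58}
`value = config.get("item", 242)` → value = 242
So value = 242

Answer: 242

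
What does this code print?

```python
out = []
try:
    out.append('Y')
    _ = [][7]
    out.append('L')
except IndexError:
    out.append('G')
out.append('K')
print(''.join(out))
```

Execution trace: 'Y' (try body) → 'G' (except IndexError) → 'K' (after the try/except). Output: YGK

Answer: YGK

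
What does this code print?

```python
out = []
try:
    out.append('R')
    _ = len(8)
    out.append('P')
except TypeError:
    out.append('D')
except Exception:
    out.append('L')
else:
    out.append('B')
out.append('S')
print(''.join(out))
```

Execution trace: 'R' (try body) → 'D' (except TypeError) → 'S' (after the try/except). Output: RDS

Answer: RDS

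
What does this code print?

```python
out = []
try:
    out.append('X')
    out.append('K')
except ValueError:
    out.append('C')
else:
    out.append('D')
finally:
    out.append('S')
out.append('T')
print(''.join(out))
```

Execution trace: 'X' (try body) → 'K' (try body, no exception) → 'D' (else) → 'S' (finally) → 'T' (after the try/except). Output: XKDST

Answer: XKDST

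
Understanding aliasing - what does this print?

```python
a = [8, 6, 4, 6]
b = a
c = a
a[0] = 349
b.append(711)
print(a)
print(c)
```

Key concept: multiple aliases.
Step by step:
`a = [8, 6, 4, 6]` → a = [8, 6, 4, 6]
`b = a` → b = [8, 6, 4, 6] (same object as a)
`c = a` → c = [8, 6, 4, 6] (same object as a, b)
`a[0] = 349` → a = [349, 6, 4, 6] (same object as b, c); b = [349, 6, 4, 6] (same object as a, c); c = [349, 6, 4, 6] (same object as a, b)
`b.append(711)` → a = [349, 6, 4, 6, 711] (same object as b, c); b = [349, 6, 4, 6, 711] (same object as a, c); c = [349, 6, 4, 6, 711] (same object as a, b)
`print(a)` → prints [349, 6, 4, 6, 711]
`print(c)` → prints [349, 6, 4, 6, 711]

Answer:
[349, 6, 4, 6, 711]
[349, 6, 4, 6, 711]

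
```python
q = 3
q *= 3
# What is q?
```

Trace:
`q = 3` → q = 3
`q *= 3` → q = 9
So q = 9

Answer: 9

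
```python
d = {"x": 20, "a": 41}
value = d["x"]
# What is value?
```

Trace:
`d = {"x": 20, "a": 41}` → d = {'x': 20, 'a': 41}
`value = d["x"]` → value = 20
So value = 20

Answer: 20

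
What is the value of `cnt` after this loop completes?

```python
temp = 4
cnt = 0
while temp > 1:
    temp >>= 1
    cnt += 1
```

Count right shifts until 1
`cnt` takes the values: 0 → 1 → 2

Answer: 2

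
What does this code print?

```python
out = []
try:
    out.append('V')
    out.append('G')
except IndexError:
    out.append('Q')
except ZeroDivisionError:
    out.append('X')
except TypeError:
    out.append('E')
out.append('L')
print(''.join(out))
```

Execution trace: 'V' (try body) → 'G' (try body, no exception) → 'L' (after the try/except). Output: VGL

Answer: VGL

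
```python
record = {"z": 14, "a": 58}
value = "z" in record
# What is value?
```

Trace:
`record = {"z": 14, "a": 58}` → record = {'z': 14, 'a': 58}
`value = "z" in record` → value = True
So value = True

Answer: True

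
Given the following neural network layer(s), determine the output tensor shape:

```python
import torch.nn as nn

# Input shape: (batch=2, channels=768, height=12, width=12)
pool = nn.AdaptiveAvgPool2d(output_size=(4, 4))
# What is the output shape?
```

Input: (2, 768, 12, 12) -> Output: (2, 768, 4, 4)

Answer: (2, 768, 4, 4)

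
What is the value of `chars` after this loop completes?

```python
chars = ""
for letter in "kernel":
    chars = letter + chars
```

Reverse 'kernel'
`chars` takes the values: "" → "k" → "ek" → "rek" → "nrek" → "enrek" → "lenrek"

Answer: "lenrek"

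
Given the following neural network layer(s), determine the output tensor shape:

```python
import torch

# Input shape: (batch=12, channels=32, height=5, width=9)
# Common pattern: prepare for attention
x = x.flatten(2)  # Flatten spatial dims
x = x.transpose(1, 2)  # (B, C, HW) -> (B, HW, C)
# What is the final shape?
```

Input: (12, 32, 5, 9) -> after flatten(2): (12, 32, 45) -> Output: (12, 45, 32)

Answer: (12, 45, 32)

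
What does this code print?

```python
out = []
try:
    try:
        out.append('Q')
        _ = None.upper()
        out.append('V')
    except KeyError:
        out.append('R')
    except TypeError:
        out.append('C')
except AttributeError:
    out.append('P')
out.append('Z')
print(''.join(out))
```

Execution trace: 'Q' (try body) → 'P' (outer except AttributeError) → 'Z' (after the try/except). Output: QPZ

Answer: QPZ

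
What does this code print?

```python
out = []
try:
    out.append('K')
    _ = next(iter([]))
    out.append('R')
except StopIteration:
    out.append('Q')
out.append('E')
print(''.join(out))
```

Execution trace: 'K' (try body) → 'Q' (except StopIteration) → 'E' (after the try/except). Output: KQE

Answer: KQE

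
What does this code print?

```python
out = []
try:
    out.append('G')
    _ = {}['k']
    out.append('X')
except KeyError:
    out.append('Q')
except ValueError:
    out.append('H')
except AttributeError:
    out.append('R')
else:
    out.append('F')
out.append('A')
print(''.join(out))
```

Execution trace: 'G' (try body) → 'Q' (except KeyError) → 'A' (after the try/except). Output: GQA

Answer: GQA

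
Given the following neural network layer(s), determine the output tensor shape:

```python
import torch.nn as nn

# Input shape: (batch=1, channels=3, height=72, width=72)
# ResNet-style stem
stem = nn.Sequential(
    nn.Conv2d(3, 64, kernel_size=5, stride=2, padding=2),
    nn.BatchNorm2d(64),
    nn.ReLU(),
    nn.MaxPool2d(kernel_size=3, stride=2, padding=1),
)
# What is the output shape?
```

Input: (1, 3, 72, 72) -> after Conv2d 5x5 stride=2: (1, 64, 36, 36) -> Output: (1, 64, 18, 18)

Answer: (1, 64, 18, 18)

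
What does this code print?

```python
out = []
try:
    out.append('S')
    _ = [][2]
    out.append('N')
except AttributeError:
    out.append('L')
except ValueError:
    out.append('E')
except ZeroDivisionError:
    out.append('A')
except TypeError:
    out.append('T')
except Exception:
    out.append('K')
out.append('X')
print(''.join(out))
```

Execution trace: 'S' (try body) → 'K' (except Exception) → 'X' (after the try/except). Output: SKX

Answer: SKX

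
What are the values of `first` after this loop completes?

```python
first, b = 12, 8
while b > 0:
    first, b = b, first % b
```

GCD of 12 and 8
`first` takes the values: 12 → 8 → 4

Answer: 4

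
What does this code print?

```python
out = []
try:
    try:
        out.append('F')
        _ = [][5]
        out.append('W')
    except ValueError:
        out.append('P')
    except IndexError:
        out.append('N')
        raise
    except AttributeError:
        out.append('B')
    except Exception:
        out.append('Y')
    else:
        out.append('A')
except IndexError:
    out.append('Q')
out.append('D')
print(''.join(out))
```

Execution trace: 'F' (inner try body) → 'N' (inner except IndexError) → 'Q' (outer except IndexError) → 'D' (after the try/except). Output: FNQD

Answer: FNQD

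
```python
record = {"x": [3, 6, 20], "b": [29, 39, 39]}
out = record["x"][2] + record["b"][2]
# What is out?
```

Trace:
`record = {"x": [3, 6, 20], "b": [29, 39, 39]}` → record = {'x': [3, 6, 20], 'b': [29, 39, 39]}
`out = record["x"][2] + record["b"][2]` → out = 59
So out = 59

Answer: 59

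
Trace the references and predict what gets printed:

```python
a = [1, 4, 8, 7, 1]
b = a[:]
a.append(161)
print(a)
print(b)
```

Key concept: slice [:] creates copy.
Step by step:
`a = [1, 4, 8, 7, 1]` → a = [1, 4, 8, 7, 1]
`b = a[:]` → b = [1, 4, 8, 7, 1]
`a.append(161)` → a = [1, 4, 8, 7, 1, 161]
`print(a)` → prints [1, 4, 8, 7, 1, 161]
`print(b)` → prints [1, 4, 8, 7, 1]

Answer:
[1, 4, 8, 7, 1, 161]
[1, 4, 8, 7, 1]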